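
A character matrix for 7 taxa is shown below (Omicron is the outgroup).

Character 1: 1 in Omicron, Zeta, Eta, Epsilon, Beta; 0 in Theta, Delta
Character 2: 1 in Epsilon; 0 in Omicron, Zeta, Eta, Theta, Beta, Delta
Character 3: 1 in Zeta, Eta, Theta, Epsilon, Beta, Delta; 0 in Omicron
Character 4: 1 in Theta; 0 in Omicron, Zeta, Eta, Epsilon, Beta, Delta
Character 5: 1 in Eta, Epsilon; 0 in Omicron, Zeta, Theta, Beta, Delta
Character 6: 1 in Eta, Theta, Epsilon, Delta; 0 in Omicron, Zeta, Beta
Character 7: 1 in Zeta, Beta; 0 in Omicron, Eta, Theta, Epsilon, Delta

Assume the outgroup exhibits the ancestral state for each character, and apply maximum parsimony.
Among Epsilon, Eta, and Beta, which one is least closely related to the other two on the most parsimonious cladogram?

Beta

Character polarity is set by the outgroup: the derived state is whichever differs from the outgroup's state, so for Character 1 the derived state is '0', and for the remaining characters it is '1'.
Character 1 (derived state '0') is shared by Delta and Theta — a synapomorphy uniting that clade.
Character 2: derived state '1' in Epsilon only — an autapomorphy, so it tells us nothing about relationships among taxa.
All ingroup taxa share the derived state '1' for Character 3; it defines the ingroup but does not resolve relationships within it.
Character 4 (derived state '1') is unique to Theta (autapomorphy; uninformative for grouping).
Only Epsilon and Eta show the derived state '1' for Character 5, supporting them as a clade.
Only Delta, Epsilon, Eta, and Theta show the derived state '1' for Character 6, supporting them as a clade.
Only Beta and Zeta show the derived state '1' for Character 7, supporting them as a clade.
Most parsimonious ingroup topology: ((Zeta,Beta),((Eta,Epsilon),(Theta,Delta))).
Epsilon and Eta share a more recent common ancestor with each other than either does with Beta, so Beta is the least closely related of the three.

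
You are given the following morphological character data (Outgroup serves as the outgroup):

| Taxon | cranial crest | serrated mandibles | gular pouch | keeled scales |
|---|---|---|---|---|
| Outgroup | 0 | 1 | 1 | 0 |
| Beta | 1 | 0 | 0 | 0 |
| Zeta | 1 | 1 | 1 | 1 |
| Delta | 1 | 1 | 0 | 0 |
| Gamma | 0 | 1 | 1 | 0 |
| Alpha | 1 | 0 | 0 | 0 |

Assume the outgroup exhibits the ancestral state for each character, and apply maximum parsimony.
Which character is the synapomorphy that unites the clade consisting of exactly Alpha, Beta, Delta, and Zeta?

cranial crest

Character polarity is set by the outgroup: the derived state is whichever differs from the outgroup's state, so for serrated mandibles, gular pouch the derived state is '0', and for the remaining characters it is '1'.
cranial crest: derived state '1' in Alpha, Beta, Delta, and Zeta only — synapomorphy for {Alpha, Beta, Delta, Zeta}.
serrated mandibles (derived state '0') is shared by Alpha and Beta — a synapomorphy uniting that clade.
gular pouch (derived state '0') is shared by Alpha, Beta, and Delta — a synapomorphy uniting that clade.
keeled scales (derived state '1') is unique to Zeta (autapomorphy; uninformative for grouping).
Most parsimonious ingroup topology: ((((Beta,Alpha),Delta),Zeta),Gamma).
The clade {Alpha, Beta, Delta, Zeta} is supported by cranial crest: its derived state '1' occurs in exactly those taxa and in no other taxon (including the outgroup).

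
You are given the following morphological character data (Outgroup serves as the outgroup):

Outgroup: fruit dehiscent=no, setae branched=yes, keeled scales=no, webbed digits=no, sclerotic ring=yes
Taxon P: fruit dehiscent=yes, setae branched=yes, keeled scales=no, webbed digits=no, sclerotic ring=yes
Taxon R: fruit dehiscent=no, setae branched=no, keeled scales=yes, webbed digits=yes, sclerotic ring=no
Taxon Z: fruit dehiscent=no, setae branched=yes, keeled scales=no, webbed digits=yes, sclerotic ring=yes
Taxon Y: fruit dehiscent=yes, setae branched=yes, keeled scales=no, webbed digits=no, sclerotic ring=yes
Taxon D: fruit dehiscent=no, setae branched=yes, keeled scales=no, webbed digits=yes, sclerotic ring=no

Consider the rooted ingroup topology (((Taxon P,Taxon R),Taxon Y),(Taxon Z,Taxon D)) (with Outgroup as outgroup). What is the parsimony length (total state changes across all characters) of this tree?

8

Map each character onto (((Taxon P,Taxon R),Taxon Y),(Taxon Z,Taxon D)) (rooted by Outgroup) and count the minimum state changes it requires (Fitch parsimony):
fruit dehiscent: 2; setae branched: 1; keeled scales: 1; webbed digits: 2; sclerotic ring: 2.
Total tree length = 8.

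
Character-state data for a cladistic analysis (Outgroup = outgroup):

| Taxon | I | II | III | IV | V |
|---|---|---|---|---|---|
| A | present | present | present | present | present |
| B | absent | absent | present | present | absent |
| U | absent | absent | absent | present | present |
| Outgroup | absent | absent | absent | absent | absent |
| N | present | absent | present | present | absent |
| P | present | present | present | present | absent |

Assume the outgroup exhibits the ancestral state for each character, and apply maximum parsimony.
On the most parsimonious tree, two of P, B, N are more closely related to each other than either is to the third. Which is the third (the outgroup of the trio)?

B

The outgroup has state 'absent' for every character, so 'present' is the derived state throughout.
Only A, N, and P show the derived state 'present' for I, supporting them as a clade.
Only A and P show the derived state 'present' for II, supporting them as a clade.
Only A, B, N, and P show the derived state 'present' for III, supporting them as a clade.
IV (derived state 'present') is shared by all ingroup taxa — unites the whole ingroup.
V groups A and U, which is incompatible with the clades supported by the remaining characters; treating it as convergent (homoplasy) costs fewer steps than any alternative tree.
Most parsimonious ingroup topology: ((B,((A,P),N)),U).
P and N share a more recent common ancestor with each other than either does with B, so B is the least closely related of the three.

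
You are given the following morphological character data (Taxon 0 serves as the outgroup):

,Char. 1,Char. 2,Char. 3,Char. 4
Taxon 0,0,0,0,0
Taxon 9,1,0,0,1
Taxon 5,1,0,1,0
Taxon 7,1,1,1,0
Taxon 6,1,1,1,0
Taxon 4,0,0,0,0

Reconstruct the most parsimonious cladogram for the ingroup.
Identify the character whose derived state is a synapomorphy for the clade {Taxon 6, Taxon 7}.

Char. 2

The outgroup has state '0' for every character, so '1' is the derived state throughout.
Char. 1 (derived state '1') is shared by Taxon 5, Taxon 6, Taxon 7, and Taxon 9 — a synapomorphy uniting that clade.
Only Taxon 6 and Taxon 7 show the derived state '1' for Char. 2, supporting them as a clade.
Only Taxon 5, Taxon 6, and Taxon 7 show the derived state '1' for Char. 3, supporting them as a clade.
Char. 4 (derived state '1') is unique to Taxon 9 (autapomorphy; uninformative for grouping).
Most parsimonious ingroup topology: ((Taxon 9,(Taxon 5,(Taxon 7,Taxon 6))),Taxon 4).
The clade {Taxon 6, Taxon 7} is supported by Char. 2: its derived state '1' occurs in exactly those taxa and in no other taxon (including the outgroup).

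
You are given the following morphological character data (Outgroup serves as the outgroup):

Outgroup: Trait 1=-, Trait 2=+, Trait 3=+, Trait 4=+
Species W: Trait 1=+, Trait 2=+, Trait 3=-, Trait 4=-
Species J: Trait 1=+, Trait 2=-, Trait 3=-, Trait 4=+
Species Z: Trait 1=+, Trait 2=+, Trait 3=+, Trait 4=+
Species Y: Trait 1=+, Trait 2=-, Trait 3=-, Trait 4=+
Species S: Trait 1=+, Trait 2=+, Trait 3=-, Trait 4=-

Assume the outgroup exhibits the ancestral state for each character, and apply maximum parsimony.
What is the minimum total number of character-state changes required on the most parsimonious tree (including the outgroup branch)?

4

Character polarity is set by the outgroup: the derived state is whichever differs from the outgroup's state, so for Trait 2, Trait 3, Trait 4 the derived state is '-', and for the remaining characters it is '+'.
Trait 1 (derived state '+') is shared by all ingroup taxa — unites the whole ingroup.
Trait 2 (derived state '-') is shared by Species J and Species Y — a synapomorphy uniting that clade.
Trait 3: derived state '-' in Species J, Species S, Species W, and Species Y only — synapomorphy for {Species J, Species S, Species W, Species Y}.
Trait 4 (derived state '-') is shared by Species S and Species W — a synapomorphy uniting that clade.
Most parsimonious ingroup topology: (((Species W,Species S),(Species J,Species Y)),Species Z).
Changes per character on this tree: Trait 1: 1; Trait 2: 1; Trait 3: 1; Trait 4: 1.
Total = 4.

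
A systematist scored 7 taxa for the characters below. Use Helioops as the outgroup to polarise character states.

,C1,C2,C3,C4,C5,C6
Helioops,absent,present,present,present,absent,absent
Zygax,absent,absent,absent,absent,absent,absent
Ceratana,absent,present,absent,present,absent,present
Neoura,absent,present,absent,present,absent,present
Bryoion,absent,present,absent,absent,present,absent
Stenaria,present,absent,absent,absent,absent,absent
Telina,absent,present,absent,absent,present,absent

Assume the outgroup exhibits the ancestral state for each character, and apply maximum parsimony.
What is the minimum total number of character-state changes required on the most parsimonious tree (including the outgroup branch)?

6

Character polarity is set by the outgroup: the derived state is whichever differs from the outgroup's state, so for C2, C3, C4 the derived state is 'absent', and for the remaining characters it is 'present'.
C1 (derived state 'present') is unique to Stenaria (autapomorphy; uninformative for grouping).
C2: derived state 'absent' in Stenaria and Zygax only — synapomorphy for {Stenaria, Zygax}.
C3 (derived state 'absent') is shared by all ingroup taxa — unites the whole ingroup.
Only Bryoion, Stenaria, Telina, and Zygax show the derived state 'absent' for C4, supporting them as a clade.
C5 (derived state 'present') is shared by Bryoion and Telina — a synapomorphy uniting that clade.
C6 (derived state 'present') is shared by Ceratana and Neoura — a synapomorphy uniting that clade.
Most parsimonious ingroup topology: (((Zygax,Stenaria),(Bryoion,Telina)),(Ceratana,Neoura)).
Changes per character on this tree: C1: 1; C2: 1; C3: 1; C4: 1; C5: 1; C6: 1.
Total = 6.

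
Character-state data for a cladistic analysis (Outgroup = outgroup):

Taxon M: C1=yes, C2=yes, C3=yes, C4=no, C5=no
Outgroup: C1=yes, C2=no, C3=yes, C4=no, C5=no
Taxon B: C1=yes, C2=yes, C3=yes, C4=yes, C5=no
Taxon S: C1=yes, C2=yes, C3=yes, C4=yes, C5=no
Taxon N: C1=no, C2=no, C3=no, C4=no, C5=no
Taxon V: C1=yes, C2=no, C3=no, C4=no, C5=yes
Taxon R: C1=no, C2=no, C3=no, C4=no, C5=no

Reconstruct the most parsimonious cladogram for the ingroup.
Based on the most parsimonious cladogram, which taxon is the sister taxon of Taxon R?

Character polarity is set by the outgroup: the derived state is whichever differs from the outgroup's state, so for C1, C3 the derived state is 'no', and for the remaining characters it is 'yes'.
C1 (derived state 'no') is shared by Taxon N and Taxon R — a synapomorphy uniting that clade.
Only Taxon B, Taxon M, and Taxon S show the derived state 'yes' for C2, supporting them as a clade.
C3: derived state 'no' in Taxon N, Taxon R, and Taxon V only — synapomorphy for {Taxon N, Taxon R, Taxon V}.
C4 (derived state 'yes') is shared by Taxon B and Taxon S — a synapomorphy uniting that clade.
C5: derived state 'yes' in Taxon V only — an autapomorphy, so it tells us nothing about relationships among taxa.
Most parsimonious ingroup topology: ((Taxon V,(Taxon N,Taxon R)),((Taxon S,Taxon B),Taxon M)).
Taxon R and Taxon N form a cherry on this tree, so they are sister taxa.

Taxon N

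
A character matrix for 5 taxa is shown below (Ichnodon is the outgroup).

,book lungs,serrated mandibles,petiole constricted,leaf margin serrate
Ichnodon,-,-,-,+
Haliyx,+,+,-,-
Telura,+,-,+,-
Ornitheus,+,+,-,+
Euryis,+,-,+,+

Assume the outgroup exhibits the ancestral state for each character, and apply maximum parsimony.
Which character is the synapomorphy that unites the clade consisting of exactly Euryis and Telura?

Character polarity is set by the outgroup: the derived state is whichever differs from the outgroup's state, so for leaf margin serrate the derived state is '-', and for the remaining characters it is '+'.
All ingroup taxa share the derived state '+' for book lungs; it defines the ingroup but does not resolve relationships within it.
Only Haliyx and Ornitheus show the derived state '+' for serrated mandibles, supporting them as a clade.
petiole constricted (derived state '+') is shared by Euryis and Telura — a synapomorphy uniting that clade.
leaf margin serrate (state '-') occurs in Haliyx and Telura but conflicts with the nesting implied by the other characters — most parsimoniously interpreted as homoplasy.
Most parsimonious ingroup topology: ((Haliyx,Ornitheus),(Telura,Euryis)).
The clade {Euryis, Telura} is supported by petiole constricted: its derived state '+' occurs in exactly those taxa and in no other taxon (including the outgroup).

petiole constricted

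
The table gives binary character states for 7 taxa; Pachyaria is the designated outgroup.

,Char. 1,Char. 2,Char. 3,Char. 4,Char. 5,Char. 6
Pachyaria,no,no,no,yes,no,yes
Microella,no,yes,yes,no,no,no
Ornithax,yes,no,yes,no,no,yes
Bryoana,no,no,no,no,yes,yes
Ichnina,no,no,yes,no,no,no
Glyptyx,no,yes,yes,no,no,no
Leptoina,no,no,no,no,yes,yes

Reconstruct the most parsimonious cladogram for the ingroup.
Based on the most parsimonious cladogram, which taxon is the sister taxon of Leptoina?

Bryoana

Character polarity is set by the outgroup: the derived state is whichever differs from the outgroup's state, so for Char. 4, Char. 6 the derived state is 'no', and for the remaining characters it is 'yes'.
Char. 1 (derived state 'yes') is unique to Ornithax (autapomorphy; uninformative for grouping).
Char. 2: derived state 'yes' in Glyptyx and Microella only — synapomorphy for {Glyptyx, Microella}.
Char. 3: derived state 'yes' in Glyptyx, Ichnina, Microella, and Ornithax only — synapomorphy for {Glyptyx, Ichnina, Microella, Ornithax}.
Char. 4 (derived state 'no') is shared by all ingroup taxa — unites the whole ingroup.
Char. 5: derived state 'yes' in Bryoana and Leptoina only — synapomorphy for {Bryoana, Leptoina}.
Char. 6 (derived state 'no') is shared by Glyptyx, Ichnina, and Microella — a synapomorphy uniting that clade.
Most parsimonious ingroup topology: ((((Microella,Glyptyx),Ichnina),Ornithax),(Bryoana,Leptoina)).
Leptoina and Bryoana form a cherry on this tree, so they are sister taxa.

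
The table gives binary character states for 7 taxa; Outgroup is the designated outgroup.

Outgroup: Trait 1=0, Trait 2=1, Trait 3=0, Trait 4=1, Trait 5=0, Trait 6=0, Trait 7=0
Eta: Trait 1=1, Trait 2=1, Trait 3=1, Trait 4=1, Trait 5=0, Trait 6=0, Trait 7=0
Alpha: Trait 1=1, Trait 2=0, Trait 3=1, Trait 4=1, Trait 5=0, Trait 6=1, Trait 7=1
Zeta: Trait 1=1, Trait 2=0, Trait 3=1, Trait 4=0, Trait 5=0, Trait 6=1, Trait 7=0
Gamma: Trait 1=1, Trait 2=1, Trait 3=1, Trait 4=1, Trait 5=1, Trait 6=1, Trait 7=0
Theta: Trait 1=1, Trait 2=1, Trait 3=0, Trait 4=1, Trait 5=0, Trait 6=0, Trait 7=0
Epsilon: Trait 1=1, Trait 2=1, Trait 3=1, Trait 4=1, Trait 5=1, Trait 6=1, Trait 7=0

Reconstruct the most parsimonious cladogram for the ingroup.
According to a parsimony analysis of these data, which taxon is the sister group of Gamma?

Character polarity is set by the outgroup: the derived state is whichever differs from the outgroup's state, so for Trait 2, Trait 4 the derived state is '0', and for the remaining characters it is '1'.
Trait 1 (derived state '1') is shared by all ingroup taxa — unites the whole ingroup.
Trait 2 (derived state '0') is shared by Alpha and Zeta — a synapomorphy uniting that clade.
Trait 3: derived state '1' in Alpha, Epsilon, Eta, Gamma, and Zeta only — synapomorphy for {Alpha, Epsilon, Eta, Gamma, Zeta}.
Trait 4 (derived state '0') is unique to Zeta (autapomorphy; uninformative for grouping).
Trait 5: derived state '1' in Epsilon and Gamma only — synapomorphy for {Epsilon, Gamma}.
Trait 6 (derived state '1') is shared by Alpha, Epsilon, Gamma, and Zeta — a synapomorphy uniting that clade.
Trait 7 (derived state '1') is unique to Alpha (autapomorphy; uninformative for grouping).
Most parsimonious ingroup topology: ((Eta,((Alpha,Zeta),(Gamma,Epsilon))),Theta).
Gamma and Epsilon form a cherry on this tree, so they are sister taxa.

Epsilon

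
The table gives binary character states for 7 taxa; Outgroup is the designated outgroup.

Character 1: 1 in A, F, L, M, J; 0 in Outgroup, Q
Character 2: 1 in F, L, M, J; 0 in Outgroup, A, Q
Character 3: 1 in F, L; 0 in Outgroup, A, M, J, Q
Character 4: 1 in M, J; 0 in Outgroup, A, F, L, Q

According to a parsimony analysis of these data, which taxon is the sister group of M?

J

The outgroup has state '0' for every character, so '1' is the derived state throughout.
Character 1 (derived state '1') is shared by A, F, J, L, and M — a synapomorphy uniting that clade.
Character 2 (derived state '1') is shared by F, J, L, and M — a synapomorphy uniting that clade.
Only F and L show the derived state '1' for Character 3, supporting them as a clade.
Character 4 (derived state '1') is shared by J and M — a synapomorphy uniting that clade.
Most parsimonious ingroup topology: ((A,((F,L),(M,J))),Q).
M and J form a cherry on this tree, so they are sister taxa.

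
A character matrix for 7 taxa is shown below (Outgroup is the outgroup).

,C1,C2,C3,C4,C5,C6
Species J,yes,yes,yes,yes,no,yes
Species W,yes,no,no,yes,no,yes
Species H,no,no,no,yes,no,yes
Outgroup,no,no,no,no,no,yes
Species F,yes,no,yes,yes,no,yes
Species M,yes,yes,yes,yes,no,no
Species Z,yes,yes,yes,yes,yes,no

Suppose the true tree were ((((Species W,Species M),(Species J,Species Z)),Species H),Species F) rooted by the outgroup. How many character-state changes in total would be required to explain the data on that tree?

Map each character onto ((((Species W,Species M),(Species J,Species Z)),Species H),Species F) (rooted by Outgroup) and count the minimum state changes it requires (Fitch parsimony):
C1: 2; C2: 2; C3: 3; C4: 1; C5: 1; C6: 2.
Total tree length = 11.

11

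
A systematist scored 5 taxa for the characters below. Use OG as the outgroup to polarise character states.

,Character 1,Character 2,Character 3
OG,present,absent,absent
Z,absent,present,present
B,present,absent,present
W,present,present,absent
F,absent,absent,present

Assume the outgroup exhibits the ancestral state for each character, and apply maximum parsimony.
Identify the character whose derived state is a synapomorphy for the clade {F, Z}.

Character 1

Character polarity is set by the outgroup: the derived state is whichever differs from the outgroup's state, so for Character 1 the derived state is 'absent', and for the remaining characters it is 'present'.
Character 1 (derived state 'absent') is shared by F and Z — a synapomorphy uniting that clade.
Character 2 groups W and Z, which is incompatible with the clades supported by the remaining characters; treating it as convergent (homoplasy) costs fewer steps than any alternative tree.
Only B, F, and Z show the derived state 'present' for Character 3, supporting them as a clade.
Most parsimonious ingroup topology: (((F,Z),B),W).
The clade {F, Z} is supported by Character 1: its derived state 'absent' occurs in exactly those taxa and in no other taxon (including the outgroup).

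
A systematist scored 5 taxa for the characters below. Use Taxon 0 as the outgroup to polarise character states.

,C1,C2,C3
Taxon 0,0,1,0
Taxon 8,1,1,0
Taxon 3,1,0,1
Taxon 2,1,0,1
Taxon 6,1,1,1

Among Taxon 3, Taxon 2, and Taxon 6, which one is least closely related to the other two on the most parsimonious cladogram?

Taxon 6

Character polarity is set by the outgroup: the derived state is whichever differs from the outgroup's state, so for C2 the derived state is '0', and for the remaining characters it is '1'.
All ingroup taxa share the derived state '1' for C1; it defines the ingroup but does not resolve relationships within it.
Only Taxon 2 and Taxon 3 show the derived state '0' for C2, supporting them as a clade.
C3: derived state '1' in Taxon 2, Taxon 3, and Taxon 6 only — synapomorphy for {Taxon 2, Taxon 3, Taxon 6}.
Most parsimonious ingroup topology: (Taxon 8,((Taxon 3,Taxon 2),Taxon 6)).
Taxon 3 and Taxon 2 share a more recent common ancestor with each other than either does with Taxon 6, so Taxon 6 is the least closely related of the three.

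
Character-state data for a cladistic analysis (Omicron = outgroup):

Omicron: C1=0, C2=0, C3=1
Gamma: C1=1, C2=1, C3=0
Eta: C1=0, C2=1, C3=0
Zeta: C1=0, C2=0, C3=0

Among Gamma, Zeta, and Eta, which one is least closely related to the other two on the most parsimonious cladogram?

Zeta

Character polarity is set by the outgroup: the derived state is whichever differs from the outgroup's state, so for C3 the derived state is '0', and for the remaining characters it is '1'.
C1: derived state '1' in Gamma only — an autapomorphy, so it tells us nothing about relationships among taxa.
Only Eta and Gamma show the derived state '1' for C2, supporting them as a clade.
All ingroup taxa share the derived state '0' for C3; it defines the ingroup but does not resolve relationships within it.
Most parsimonious ingroup topology: ((Gamma,Eta),Zeta).
Eta and Gamma share a more recent common ancestor with each other than either does with Zeta, so Zeta is the least closely related of the three.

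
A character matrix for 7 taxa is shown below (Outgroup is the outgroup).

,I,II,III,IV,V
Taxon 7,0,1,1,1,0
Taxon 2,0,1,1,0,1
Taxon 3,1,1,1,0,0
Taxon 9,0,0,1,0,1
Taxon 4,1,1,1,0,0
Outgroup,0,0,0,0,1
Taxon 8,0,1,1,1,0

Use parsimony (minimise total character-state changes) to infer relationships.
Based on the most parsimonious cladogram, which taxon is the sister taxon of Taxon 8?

Character polarity is set by the outgroup: the derived state is whichever differs from the outgroup's state, so for V the derived state is '0', and for the remaining characters it is '1'.
I (derived state '1') is shared by Taxon 3 and Taxon 4 — a synapomorphy uniting that clade.
II: derived state '1' in Taxon 2, Taxon 3, Taxon 4, Taxon 7, and Taxon 8 only — synapomorphy for {Taxon 2, Taxon 3, Taxon 4, Taxon 7, Taxon 8}.
All ingroup taxa share the derived state '1' for III; it defines the ingroup but does not resolve relationships within it.
Only Taxon 7 and Taxon 8 show the derived state '1' for IV, supporting them as a clade.
V (derived state '0') is shared by Taxon 3, Taxon 4, Taxon 7, and Taxon 8 — a synapomorphy uniting that clade.
Most parsimonious ingroup topology: ((((Taxon 4,Taxon 3),(Taxon 8,Taxon 7)),Taxon 2),Taxon 9).
Taxon 8 and Taxon 7 form a cherry on this tree, so they are sister taxa.

Taxon 7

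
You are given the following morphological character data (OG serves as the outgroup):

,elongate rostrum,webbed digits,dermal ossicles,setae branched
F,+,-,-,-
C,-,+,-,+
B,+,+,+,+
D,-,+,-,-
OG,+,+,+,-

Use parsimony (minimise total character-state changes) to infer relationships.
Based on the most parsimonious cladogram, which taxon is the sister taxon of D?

C

Character polarity is set by the outgroup: the derived state is whichever differs from the outgroup's state, so for elongate rostrum, webbed digits, dermal ossicles the derived state is '-', and for the remaining characters it is '+'.
elongate rostrum: derived state '-' in C and D only — synapomorphy for {C, D}.
webbed digits (derived state '-') is unique to F (autapomorphy; uninformative for grouping).
dermal ossicles (derived state '-') is shared by C, D, and F — a synapomorphy uniting that clade.
setae branched (state '+') occurs in B and C but conflicts with the nesting implied by the other characters — most parsimoniously interpreted as homoplasy.
Most parsimonious ingroup topology: ((F,(C,D)),B).
D and C form a cherry on this tree, so they are sister taxa.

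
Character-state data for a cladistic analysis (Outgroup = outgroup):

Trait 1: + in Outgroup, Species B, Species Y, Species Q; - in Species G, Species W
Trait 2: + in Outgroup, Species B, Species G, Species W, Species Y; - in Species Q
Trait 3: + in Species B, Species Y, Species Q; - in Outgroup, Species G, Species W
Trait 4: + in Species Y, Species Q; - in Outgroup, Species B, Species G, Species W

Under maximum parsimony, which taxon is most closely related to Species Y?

Character polarity is set by the outgroup: the derived state is whichever differs from the outgroup's state, so for Trait 1, Trait 2 the derived state is '-', and for the remaining characters it is '+'.
Trait 1 (derived state '-') is shared by Species G and Species W — a synapomorphy uniting that clade.
Trait 2: derived state '-' in Species Q only — an autapomorphy, so it tells us nothing about relationships among taxa.
Trait 3: derived state '+' in Species B, Species Q, and Species Y only — synapomorphy for {Species B, Species Q, Species Y}.
Trait 4: derived state '+' in Species Q and Species Y only — synapomorphy for {Species Q, Species Y}.
Most parsimonious ingroup topology: ((Species B,(Species Y,Species Q)),(Species G,Species W)).
Species Y and Species Q form a cherry on this tree, so they are sister taxa.

Species Q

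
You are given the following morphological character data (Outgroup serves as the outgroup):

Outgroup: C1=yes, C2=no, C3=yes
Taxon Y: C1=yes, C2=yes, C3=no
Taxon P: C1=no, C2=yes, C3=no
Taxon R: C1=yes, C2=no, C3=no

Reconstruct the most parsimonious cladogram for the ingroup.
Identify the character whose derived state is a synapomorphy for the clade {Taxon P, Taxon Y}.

C2

Character polarity is set by the outgroup: the derived state is whichever differs from the outgroup's state, so for C1, C3 the derived state is 'no', and for the remaining characters it is 'yes'.
C1: derived state 'no' in Taxon P only — an autapomorphy, so it tells us nothing about relationships among taxa.
C2 (derived state 'yes') is shared by Taxon P and Taxon Y — a synapomorphy uniting that clade.
All ingroup taxa share the derived state 'no' for C3; it defines the ingroup but does not resolve relationships within it.
Most parsimonious ingroup topology: ((Taxon Y,Taxon P),Taxon R).
The clade {Taxon P, Taxon Y} is supported by C2: its derived state 'yes' occurs in exactly those taxa and in no other taxon (including the outgroup).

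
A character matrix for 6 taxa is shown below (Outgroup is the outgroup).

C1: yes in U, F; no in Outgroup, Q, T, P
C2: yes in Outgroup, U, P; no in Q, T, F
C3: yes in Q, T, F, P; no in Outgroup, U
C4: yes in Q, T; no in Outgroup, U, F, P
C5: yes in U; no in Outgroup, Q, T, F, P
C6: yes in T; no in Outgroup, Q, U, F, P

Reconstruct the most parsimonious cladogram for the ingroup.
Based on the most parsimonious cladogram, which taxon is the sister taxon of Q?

Character polarity is set by the outgroup: the derived state is whichever differs from the outgroup's state, so for C2 the derived state is 'no', and for the remaining characters it is 'yes'.
C1 groups F and U, which is incompatible with the clades supported by the remaining characters; treating it as convergent (homoplasy) costs fewer steps than any alternative tree.
C2: derived state 'no' in F, Q, and T only — synapomorphy for {F, Q, T}.
Only F, P, Q, and T show the derived state 'yes' for C3, supporting them as a clade.
C4: derived state 'yes' in Q and T only — synapomorphy for {Q, T}.
C5: derived state 'yes' in U only — an autapomorphy, so it tells us nothing about relationships among taxa.
C6: derived state 'yes' in T only — an autapomorphy, so it tells us nothing about relationships among taxa.
Most parsimonious ingroup topology: ((((Q,T),F),P),U).
Q and T form a cherry on this tree, so they are sister taxa.

T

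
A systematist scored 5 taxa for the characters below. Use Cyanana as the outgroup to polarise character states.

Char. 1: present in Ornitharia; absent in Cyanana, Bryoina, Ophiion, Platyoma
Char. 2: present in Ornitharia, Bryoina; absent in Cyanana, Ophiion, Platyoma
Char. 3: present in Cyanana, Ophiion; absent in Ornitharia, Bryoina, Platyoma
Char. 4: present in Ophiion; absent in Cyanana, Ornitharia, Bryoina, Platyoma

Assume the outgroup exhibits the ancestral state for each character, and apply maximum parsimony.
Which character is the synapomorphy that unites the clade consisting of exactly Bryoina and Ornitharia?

Char. 2

Character polarity is set by the outgroup: the derived state is whichever differs from the outgroup's state, so for Char. 3 the derived state is 'absent', and for the remaining characters it is 'present'.
Char. 1: derived state 'present' in Ornitharia only — an autapomorphy, so it tells us nothing about relationships among taxa.
Char. 2: derived state 'present' in Bryoina and Ornitharia only — synapomorphy for {Bryoina, Ornitharia}.
Char. 3: derived state 'absent' in Bryoina, Ornitharia, and Platyoma only — synapomorphy for {Bryoina, Ornitharia, Platyoma}.
Char. 4: derived state 'present' in Ophiion only — an autapomorphy, so it tells us nothing about relationships among taxa.
Most parsimonious ingroup topology: (((Ornitharia,Bryoina),Platyoma),Ophiion).
The clade {Bryoina, Ornitharia} is supported by Char. 2: its derived state 'present' occurs in exactly those taxa and in no other taxon (including the outgroup).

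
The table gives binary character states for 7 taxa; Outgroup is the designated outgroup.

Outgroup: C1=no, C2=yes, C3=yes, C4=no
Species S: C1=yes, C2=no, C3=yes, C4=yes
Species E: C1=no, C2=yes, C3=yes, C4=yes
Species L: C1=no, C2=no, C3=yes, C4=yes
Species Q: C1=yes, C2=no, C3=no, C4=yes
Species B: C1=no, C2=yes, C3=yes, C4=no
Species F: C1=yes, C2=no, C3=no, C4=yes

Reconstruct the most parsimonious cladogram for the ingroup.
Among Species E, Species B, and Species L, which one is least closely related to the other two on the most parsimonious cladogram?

Character polarity is set by the outgroup: the derived state is whichever differs from the outgroup's state, so for C2, C3 the derived state is 'no', and for the remaining characters it is 'yes'.
Only Species F, Species Q, and Species S show the derived state 'yes' for C1, supporting them as a clade.
C2 (derived state 'no') is shared by Species F, Species L, Species Q, and Species S — a synapomorphy uniting that clade.
C3 (derived state 'no') is shared by Species F and Species Q — a synapomorphy uniting that clade.
Only Species E, Species F, Species L, Species Q, and Species S show the derived state 'yes' for C4, supporting them as a clade.
Most parsimonious ingroup topology: ((((Species S,(Species Q,Species F)),Species L),Species E),Species B).
Species E and Species L share a more recent common ancestor with each other than either does with Species B, so Species B is the least closely related of the three.

Species B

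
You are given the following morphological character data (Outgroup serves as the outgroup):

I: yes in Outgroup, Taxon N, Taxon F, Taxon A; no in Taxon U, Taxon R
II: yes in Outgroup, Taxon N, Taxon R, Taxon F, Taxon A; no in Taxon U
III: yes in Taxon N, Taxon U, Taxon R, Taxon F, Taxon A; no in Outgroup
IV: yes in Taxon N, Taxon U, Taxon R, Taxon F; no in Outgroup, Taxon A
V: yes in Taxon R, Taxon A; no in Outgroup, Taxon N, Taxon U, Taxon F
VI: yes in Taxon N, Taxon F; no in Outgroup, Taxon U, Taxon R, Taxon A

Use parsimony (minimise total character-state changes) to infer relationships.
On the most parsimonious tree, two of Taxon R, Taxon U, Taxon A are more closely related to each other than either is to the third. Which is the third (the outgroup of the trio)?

Character polarity is set by the outgroup: the derived state is whichever differs from the outgroup's state, so for I, II the derived state is 'no', and for the remaining characters it is 'yes'.
I: derived state 'no' in Taxon R and Taxon U only — synapomorphy for {Taxon R, Taxon U}.
II (derived state 'no') is unique to Taxon U (autapomorphy; uninformative for grouping).
III (derived state 'yes') is shared by all ingroup taxa — unites the whole ingroup.
IV (derived state 'yes') is shared by Taxon F, Taxon N, Taxon R, and Taxon U — a synapomorphy uniting that clade.
V (state 'yes') occurs in Taxon A and Taxon R but conflicts with the nesting implied by the other characters — most parsimoniously interpreted as homoplasy.
VI: derived state 'yes' in Taxon F and Taxon N only — synapomorphy for {Taxon F, Taxon N}.
Most parsimonious ingroup topology: (((Taxon N,Taxon F),(Taxon U,Taxon R)),Taxon A).
Taxon R and Taxon U share a more recent common ancestor with each other than either does with Taxon A, so Taxon A is the least closely related of the three.

Taxon A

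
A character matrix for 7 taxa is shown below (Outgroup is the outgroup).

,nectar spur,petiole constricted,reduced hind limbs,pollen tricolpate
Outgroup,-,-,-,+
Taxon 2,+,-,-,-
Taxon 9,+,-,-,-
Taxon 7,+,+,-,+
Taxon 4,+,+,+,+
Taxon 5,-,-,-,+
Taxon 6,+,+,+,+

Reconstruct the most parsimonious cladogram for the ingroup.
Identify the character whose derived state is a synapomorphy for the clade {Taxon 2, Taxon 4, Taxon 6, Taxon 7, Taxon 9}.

nectar spur

Character polarity is set by the outgroup: the derived state is whichever differs from the outgroup's state, so for pollen tricolpate the derived state is '-', and for the remaining characters it is '+'.
Only Taxon 2, Taxon 4, Taxon 6, Taxon 7, and Taxon 9 show the derived state '+' for nectar spur, supporting them as a clade.
Only Taxon 4, Taxon 6, and Taxon 7 show the derived state '+' for petiole constricted, supporting them as a clade.
Only Taxon 4 and Taxon 6 show the derived state '+' for reduced hind limbs, supporting them as a clade.
pollen tricolpate (derived state '-') is shared by Taxon 2 and Taxon 9 — a synapomorphy uniting that clade.
Most parsimonious ingroup topology: (((Taxon 2,Taxon 9),(Taxon 7,(Taxon 4,Taxon 6))),Taxon 5).
The clade {Taxon 2, Taxon 4, Taxon 6, Taxon 7, Taxon 9} is supported by nectar spur: its derived state '+' occurs in exactly those taxa and in no other taxon (including the outgroup).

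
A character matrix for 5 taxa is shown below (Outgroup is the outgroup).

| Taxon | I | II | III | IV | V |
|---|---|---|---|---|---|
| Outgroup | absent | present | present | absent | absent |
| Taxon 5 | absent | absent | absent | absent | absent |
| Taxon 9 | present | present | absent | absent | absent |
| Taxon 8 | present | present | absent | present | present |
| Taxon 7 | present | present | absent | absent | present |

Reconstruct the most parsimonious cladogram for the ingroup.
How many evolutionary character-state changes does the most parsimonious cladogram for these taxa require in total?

5

Character polarity is set by the outgroup: the derived state is whichever differs from the outgroup's state, so for II, III the derived state is 'absent', and for the remaining characters it is 'present'.
Only Taxon 7, Taxon 8, and Taxon 9 show the derived state 'present' for I, supporting them as a clade.
II: derived state 'absent' in Taxon 5 only — an autapomorphy, so it tells us nothing about relationships among taxa.
All ingroup taxa share the derived state 'absent' for III; it defines the ingroup but does not resolve relationships within it.
IV: derived state 'present' in Taxon 8 only — an autapomorphy, so it tells us nothing about relationships among taxa.
V: derived state 'present' in Taxon 7 and Taxon 8 only — synapomorphy for {Taxon 7, Taxon 8}.
Most parsimonious ingroup topology: (Taxon 5,((Taxon 8,Taxon 7),Taxon 9)).
Changes per character on this tree: I: 1; II: 1; III: 1; IV: 1; V: 1.
Total = 5.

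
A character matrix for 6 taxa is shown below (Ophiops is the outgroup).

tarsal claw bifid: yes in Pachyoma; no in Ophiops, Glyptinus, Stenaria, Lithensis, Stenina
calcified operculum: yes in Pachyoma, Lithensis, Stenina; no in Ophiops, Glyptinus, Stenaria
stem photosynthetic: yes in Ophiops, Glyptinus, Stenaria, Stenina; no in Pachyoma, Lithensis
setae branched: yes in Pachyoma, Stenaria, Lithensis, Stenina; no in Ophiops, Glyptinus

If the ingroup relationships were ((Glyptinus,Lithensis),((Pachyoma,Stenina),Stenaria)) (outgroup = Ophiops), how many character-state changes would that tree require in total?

7

Map each character onto ((Glyptinus,Lithensis),((Pachyoma,Stenina),Stenaria)) (rooted by Ophiops) and count the minimum state changes it requires (Fitch parsimony):
tarsal claw bifid: 1; calcified operculum: 2; stem photosynthetic: 2; setae branched: 2.
Total tree length = 7.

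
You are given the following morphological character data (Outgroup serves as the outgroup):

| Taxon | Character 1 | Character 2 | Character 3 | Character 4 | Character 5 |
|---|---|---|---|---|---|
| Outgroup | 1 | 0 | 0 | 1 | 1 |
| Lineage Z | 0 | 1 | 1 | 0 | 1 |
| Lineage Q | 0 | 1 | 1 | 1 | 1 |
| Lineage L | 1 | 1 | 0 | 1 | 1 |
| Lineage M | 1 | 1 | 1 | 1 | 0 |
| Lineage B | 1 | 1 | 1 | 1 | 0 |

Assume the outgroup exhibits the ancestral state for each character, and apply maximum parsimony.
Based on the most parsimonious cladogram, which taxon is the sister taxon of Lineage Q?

Lineage Z

Character polarity is set by the outgroup: the derived state is whichever differs from the outgroup's state, so for Character 1, Character 4, Character 5 the derived state is '0', and for the remaining characters it is '1'.
Character 1: derived state '0' in Lineage Q and Lineage Z only — synapomorphy for {Lineage Q, Lineage Z}.
All ingroup taxa share the derived state '1' for Character 2; it defines the ingroup but does not resolve relationships within it.
Character 3: derived state '1' in Lineage B, Lineage M, Lineage Q, and Lineage Z only — synapomorphy for {Lineage B, Lineage M, Lineage Q, Lineage Z}.
Character 4: derived state '0' in Lineage Z only — an autapomorphy, so it tells us nothing about relationships among taxa.
Character 5: derived state '0' in Lineage B and Lineage M only — synapomorphy for {Lineage B, Lineage M}.
Most parsimonious ingroup topology: (((Lineage Z,Lineage Q),(Lineage M,Lineage B)),Lineage L).
Lineage Q and Lineage Z form a cherry on this tree, so they are sister taxa.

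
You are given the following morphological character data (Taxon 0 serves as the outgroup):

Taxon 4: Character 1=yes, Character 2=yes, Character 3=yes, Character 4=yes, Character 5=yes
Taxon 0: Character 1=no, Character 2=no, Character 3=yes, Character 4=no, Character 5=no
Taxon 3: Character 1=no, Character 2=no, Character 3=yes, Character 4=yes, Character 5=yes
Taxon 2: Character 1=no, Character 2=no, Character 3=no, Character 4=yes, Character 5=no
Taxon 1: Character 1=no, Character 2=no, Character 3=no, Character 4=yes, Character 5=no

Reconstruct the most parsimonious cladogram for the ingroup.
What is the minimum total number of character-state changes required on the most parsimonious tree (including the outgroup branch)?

5

Character polarity is set by the outgroup: the derived state is whichever differs from the outgroup's state, so for Character 3 the derived state is 'no', and for the remaining characters it is 'yes'.
Character 1: derived state 'yes' in Taxon 4 only — an autapomorphy, so it tells us nothing about relationships among taxa.
Character 2: derived state 'yes' in Taxon 4 only — an autapomorphy, so it tells us nothing about relationships among taxa.
Character 3 (derived state 'no') is shared by Taxon 1 and Taxon 2 — a synapomorphy uniting that clade.
All ingroup taxa share the derived state 'yes' for Character 4; it defines the ingroup but does not resolve relationships within it.
Only Taxon 3 and Taxon 4 show the derived state 'yes' for Character 5, supporting them as a clade.
Most parsimonious ingroup topology: ((Taxon 2,Taxon 1),(Taxon 3,Taxon 4)).
Changes per character on this tree: Character 1: 1; Character 2: 1; Character 3: 1; Character 4: 1; Character 5: 1.
Total = 5.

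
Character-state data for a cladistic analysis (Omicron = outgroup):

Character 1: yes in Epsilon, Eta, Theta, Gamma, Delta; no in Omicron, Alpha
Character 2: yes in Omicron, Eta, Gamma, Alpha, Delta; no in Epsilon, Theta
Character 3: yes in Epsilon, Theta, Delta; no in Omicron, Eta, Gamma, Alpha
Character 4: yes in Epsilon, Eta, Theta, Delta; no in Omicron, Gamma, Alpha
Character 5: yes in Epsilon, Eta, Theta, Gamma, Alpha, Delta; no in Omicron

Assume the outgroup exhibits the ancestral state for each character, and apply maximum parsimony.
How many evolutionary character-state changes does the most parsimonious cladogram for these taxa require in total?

Character polarity is set by the outgroup: the derived state is whichever differs from the outgroup's state, so for Character 2 the derived state is 'no', and for the remaining characters it is 'yes'.
Character 1 (derived state 'yes') is shared by Delta, Epsilon, Eta, Gamma, and Theta — a synapomorphy uniting that clade.
Character 2 (derived state 'no') is shared by Epsilon and Theta — a synapomorphy uniting that clade.
Character 3 (derived state 'yes') is shared by Delta, Epsilon, and Theta — a synapomorphy uniting that clade.
Character 4 (derived state 'yes') is shared by Delta, Epsilon, Eta, and Theta — a synapomorphy uniting that clade.
Character 5 (derived state 'yes') is shared by all ingroup taxa — unites the whole ingroup.
Most parsimonious ingroup topology: (((((Epsilon,Theta),Delta),Eta),Gamma),Alpha).
Changes per character on this tree: Character 1: 1; Character 2: 1; Character 3: 1; Character 4: 1; Character 5: 1.
Total = 5.

5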